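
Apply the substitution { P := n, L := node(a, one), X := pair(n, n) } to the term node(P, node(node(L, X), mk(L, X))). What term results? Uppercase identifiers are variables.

Replace each occurrence of P with n.
Replace each occurrence of L with node(a, one).
Replace each occurrence of X with pair(n, n).
Result: node(n, node(node(node(a, one), pair(n, n)), mk(node(a, one), pair(n, n)))).

node(n, node(node(node(a, one), pair(n, n)), mk(node(a, one), pair(n, n))))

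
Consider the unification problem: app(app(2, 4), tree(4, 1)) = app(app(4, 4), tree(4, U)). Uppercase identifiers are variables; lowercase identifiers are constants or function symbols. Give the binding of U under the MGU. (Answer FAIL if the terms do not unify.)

Decompose app/2: app(2, 4) = app(4, 4),  tree(4, 1) = tree(4, U).
Decompose app/2: 2 = 4,  4 = 4.
Clash: constants 2 and 4 differ; no unifier exists.

FAIL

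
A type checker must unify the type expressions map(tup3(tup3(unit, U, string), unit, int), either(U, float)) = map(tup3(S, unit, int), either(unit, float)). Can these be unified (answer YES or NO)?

YES

Decompose map/2: tup3(tup3(unit, U, string), unit, int) = tup3(S, unit, int),  either(U, float) = either(unit, float).
Decompose tup3/3: tup3(unit, U, string) = S,  unit = unit,  int = int.
Bind S := tup3(unit, U, string); no other remaining equation mentions S.
Delete trivial equation unit = unit.
Delete trivial equation int = int.
Decompose either/2: U = unit,  float = float.
Bind U := unit; no other remaining equation mentions U. Substituting into the earlier binding gives S := tup3(unit, unit, string).
Delete trivial equation float = float.
No equations remain and no clash or occurs-check failure arose, so a unifier exists.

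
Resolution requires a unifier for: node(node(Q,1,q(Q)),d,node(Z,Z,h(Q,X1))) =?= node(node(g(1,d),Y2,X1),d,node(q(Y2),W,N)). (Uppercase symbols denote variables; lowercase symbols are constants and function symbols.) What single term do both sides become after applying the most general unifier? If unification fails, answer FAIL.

Decompose node/3: node(Q,1,q(Q)) =?= node(g(1,d),Y2,X1),  d =?= d,  node(Z,Z,h(Q,X1)) =?= node(q(Y2),W,N).
Decompose node/3: Q =?= g(1,d),  1 =?= Y2,  q(Q) =?= X1.
Bind Q := g(1,d); substituting into the 2 remaining equations that mention Q gives: q(g(1,d)) =?= X1,  node(Z,Z,h(g(1,d),X1)) =?= node(q(Y2),W,N).
Bind Y2 := 1; substituting into the one remaining equation that mentions Y2 gives: node(Z,Z,h(g(1,d),X1)) =?= node(q(1),W,N).
Bind X1 := q(g(1,d)); substituting into the one remaining equation that mentions X1 gives: node(Z,Z,h(g(1,d),q(g(1,d)))) =?= node(q(1),W,N).
Delete trivial equation d =?= d.
Decompose node/3: Z =?= q(1),  Z =?= W,  h(g(1,d),q(g(1,d))) =?= N.
Bind Z := q(1); substituting into the one remaining equation that mentions Z gives: q(1) =?= W.
Bind W := q(1); no other remaining equation mentions W.
Bind N := h(g(1,d),q(g(1,d))).
Applying the MGU to either side gives node(node(g(1,d),1,q(g(1,d))),d,node(q(1),q(1),h(g(1,d),q(g(1,d))))).

node(node(g(1,d),1,q(g(1,d))),d,node(q(1),q(1),h(g(1,d),q(g(1,d)))))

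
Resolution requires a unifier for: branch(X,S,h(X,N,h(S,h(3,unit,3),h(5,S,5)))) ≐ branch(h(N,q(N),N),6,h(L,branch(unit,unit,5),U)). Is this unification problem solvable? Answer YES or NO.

Decompose branch/3: X ≐ h(N,q(N),N),  S ≐ 6,  h(X,N,h(S,h(3,unit,3),h(5,S,5))) ≐ h(L,branch(unit,unit,5),U).
Bind X := h(N,q(N),N); substituting into the one remaining equation that mentions X gives: h(h(N,q(N),N),N,h(S,h(3,unit,3),h(5,S,5))) ≐ h(L,branch(unit,unit,5),U).
Bind S := 6; substituting into the remaining equation gives: h(h(N,q(N),N),N,h(6,h(3,unit,3),h(5,6,5))) ≐ h(L,branch(unit,unit,5),U).
Decompose h/3: h(N,q(N),N) ≐ L,  N ≐ branch(unit,unit,5),  h(6,h(3,unit,3),h(5,6,5)) ≐ U.
Bind L := h(N,q(N),N); no other remaining equation mentions L.
Bind N := branch(unit,unit,5); no other remaining equation mentions N. Substituting into the earlier bindings gives X := h(branch(unit,unit,5),q(branch(unit,unit,5)),branch(unit,unit,5)), L := h(branch(unit,unit,5),q(branch(unit,unit,5)),branch(unit,unit,5)).
Bind U := h(6,h(3,unit,3),h(5,6,5)).
No equations remain and no clash or occurs-check failure arose, so a unifier exists.

YES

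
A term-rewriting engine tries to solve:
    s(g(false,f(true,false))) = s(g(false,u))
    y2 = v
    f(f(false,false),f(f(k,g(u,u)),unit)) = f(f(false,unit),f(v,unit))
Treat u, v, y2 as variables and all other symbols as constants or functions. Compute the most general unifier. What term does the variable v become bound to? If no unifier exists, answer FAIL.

Decompose s/1: g(false,f(true,false)) = g(false,u).
Decompose g/2: false = false,  f(true,false) = u.
Delete trivial equation false = false.
Bind u := f(true,false); substituting into the one remaining equation that mentions u gives: f(f(false,false),f(f(k,g(f(true,false),f(true,false))),unit)) = f(f(false,unit),f(v,unit)).
Bind y2 := v; no other remaining equation mentions y2.
Decompose f/2: f(false,false) = f(false,unit),  f(f(k,g(f(true,false),f(true,false))),unit) = f(v,unit).
Decompose f/2: false = false,  false = unit.
Delete trivial equation false = false.
Clash: constants false and unit differ; no unifier exists.

FAIL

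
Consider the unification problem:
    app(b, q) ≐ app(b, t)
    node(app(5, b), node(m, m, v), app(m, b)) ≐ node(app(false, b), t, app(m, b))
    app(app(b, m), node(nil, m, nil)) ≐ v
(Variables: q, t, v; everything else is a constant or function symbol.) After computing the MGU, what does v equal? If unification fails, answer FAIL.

Decompose app/2: b ≐ b,  q ≐ t.
Delete trivial equation b ≐ b.
Bind q := t; no other remaining equation mentions q.
Decompose node/3: app(5, b) ≐ app(false, b),  node(m, m, v) ≐ t,  app(m, b) ≐ app(m, b).
Decompose app/2: 5 ≐ false,  b ≐ b.
Clash: constants 5 and false differ; no unifier exists.

FAIL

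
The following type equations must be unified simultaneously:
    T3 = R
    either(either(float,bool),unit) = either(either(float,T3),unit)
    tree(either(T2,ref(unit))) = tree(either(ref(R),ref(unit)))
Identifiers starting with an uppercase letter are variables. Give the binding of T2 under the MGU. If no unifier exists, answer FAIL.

ref(bool)

Bind T3 := R; substituting into the one remaining equation that mentions T3 gives: either(either(float,bool),unit) = either(either(float,R),unit).
Decompose either/2: either(float,bool) = either(float,R),  unit = unit.
Decompose either/2: float = float,  bool = R.
Delete trivial equation float = float.
Bind R := bool; substituting into the one remaining equation that mentions R gives: tree(either(T2,ref(unit))) = tree(either(ref(bool),ref(unit))). Substituting into the earlier binding gives T3 := bool.
Delete trivial equation unit = unit.
Decompose tree/1: either(T2,ref(unit)) = either(ref(bool),ref(unit)).
Decompose either/2: T2 = ref(bool),  ref(unit) = ref(unit).
Bind T2 := ref(bool); no other remaining equation mentions T2.
Delete trivial equation ref(unit) = ref(unit).
MGU = { T3 ↦ bool, R ↦ bool, T2 ↦ ref(bool) }, so T2 ↦ ref(bool).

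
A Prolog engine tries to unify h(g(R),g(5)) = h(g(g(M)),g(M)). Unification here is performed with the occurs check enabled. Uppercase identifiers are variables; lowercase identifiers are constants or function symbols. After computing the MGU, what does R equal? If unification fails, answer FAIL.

g(5)

Decompose h/2: g(R) = g(g(M)),  g(5) = g(M).
Decompose g/1: R = g(M).
Bind R := g(M); no other remaining equation mentions R.
Decompose g/1: 5 = M.
Bind M := 5. Substituting into the earlier binding gives R := g(5).
MGU = { R = g(5), M = 5 }, so R = g(5).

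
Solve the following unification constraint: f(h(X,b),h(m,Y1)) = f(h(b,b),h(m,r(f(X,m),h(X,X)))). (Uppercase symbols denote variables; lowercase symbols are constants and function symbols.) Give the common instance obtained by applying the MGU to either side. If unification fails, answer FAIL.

f(h(b,b),h(m,r(f(b,m),h(b,b))))

Decompose f/2: h(X,b) = h(b,b),  h(m,Y1) = h(m,r(f(X,m),h(X,X))).
Decompose h/2: X = b,  b = b.
Bind X := b; substituting into the one remaining equation that mentions X gives: h(m,Y1) = h(m,r(f(b,m),h(b,b))).
Delete trivial equation b = b.
Decompose h/2: m = m,  Y1 = r(f(b,m),h(b,b)).
Delete trivial equation m = m.
Bind Y1 := r(f(b,m),h(b,b)).
Applying the MGU to either side gives f(h(b,b),h(m,r(f(b,m),h(b,b)))).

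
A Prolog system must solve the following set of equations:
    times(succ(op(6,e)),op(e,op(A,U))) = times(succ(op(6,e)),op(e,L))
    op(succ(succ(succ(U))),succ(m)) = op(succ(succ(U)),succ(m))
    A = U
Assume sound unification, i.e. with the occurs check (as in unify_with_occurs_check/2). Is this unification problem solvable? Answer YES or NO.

NO

Decompose times/2: succ(op(6,e)) = succ(op(6,e)),  op(e,op(A,U)) = op(e,L).
Delete trivial equation succ(op(6,e)) = succ(op(6,e)).
Decompose op/2: e = e,  op(A,U) = L.
Delete trivial equation e = e.
Bind L := op(A,U); no other remaining equation mentions L.
Decompose op/2: succ(succ(succ(U))) = succ(succ(U)),  succ(m) = succ(m).
Decompose succ/1: succ(succ(U)) = succ(U).
Decompose succ/1: succ(U) = U.
Occurs check fails: U occurs in succ(U); the equation U = succ(U) has no finite solution.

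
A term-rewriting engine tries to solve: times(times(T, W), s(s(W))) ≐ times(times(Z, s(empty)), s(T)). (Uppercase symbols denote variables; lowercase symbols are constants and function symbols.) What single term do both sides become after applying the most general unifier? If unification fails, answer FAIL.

Decompose times/2: times(T, W) ≐ times(Z, s(empty)),  s(s(W)) ≐ s(T).
Decompose times/2: T ≐ Z,  W ≐ s(empty).
Bind T := Z; substituting into the one remaining equation that mentions T gives: s(s(W)) ≐ s(Z).
Bind W := s(empty); substituting into the remaining equation gives: s(s(s(empty))) ≐ s(Z).
Decompose s/1: s(s(empty)) ≐ Z.
Bind Z := s(s(empty)). Substituting into the earlier binding gives T := s(s(empty)).
Applying the MGU to either side gives times(times(s(s(empty)), s(empty)), s(s(s(empty)))).

times(times(s(s(empty)), s(empty)), s(s(s(empty))))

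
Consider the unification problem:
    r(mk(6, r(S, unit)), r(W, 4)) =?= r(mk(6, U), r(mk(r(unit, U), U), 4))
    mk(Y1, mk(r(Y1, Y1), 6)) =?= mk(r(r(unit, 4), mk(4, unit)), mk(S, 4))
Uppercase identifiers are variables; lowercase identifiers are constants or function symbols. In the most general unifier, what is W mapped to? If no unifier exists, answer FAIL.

FAIL

Decompose r/2: mk(6, r(S, unit)) =?= mk(6, U),  r(W, 4) =?= r(mk(r(unit, U), U), 4).
Decompose mk/2: 6 =?= 6,  r(S, unit) =?= U.
Delete trivial equation 6 =?= 6.
Bind U := r(S, unit); substituting into the one remaining equation that mentions U gives: r(W, 4) =?= r(mk(r(unit, r(S, unit)), r(S, unit)), 4).
Decompose r/2: W =?= mk(r(unit, r(S, unit)), r(S, unit)),  4 =?= 4.
Bind W := mk(r(unit, r(S, unit)), r(S, unit)); no other remaining equation mentions W.
Delete trivial equation 4 =?= 4.
Decompose mk/2: Y1 =?= r(r(unit, 4), mk(4, unit)),  mk(r(Y1, Y1), 6) =?= mk(S, 4).
Bind Y1 := r(r(unit, 4), mk(4, unit)); substituting into the remaining equation gives: mk(r(r(r(unit, 4), mk(4, unit)), r(r(unit, 4), mk(4, unit))), 6) =?= mk(S, 4).
Decompose mk/2: r(r(r(unit, 4), mk(4, unit)), r(r(unit, 4), mk(4, unit))) =?= S,  6 =?= 4.
Bind S := r(r(r(unit, 4), mk(4, unit)), r(r(unit, 4), mk(4, unit))); no other remaining equation mentions S. Substituting into the earlier bindings gives U := r(r(r(r(unit, 4), mk(4, unit)), r(r(unit, 4), mk(4, unit))), unit), W := mk(r(unit, r(r(r(r(unit, 4), mk(4, unit)), r(r(unit, 4), mk(4, unit))), unit)), r(r(r(r(unit, 4), mk(4, unit)), r(r(unit, 4), mk(4, unit))), unit)).
Clash: constants 6 and 4 differ; no unifier exists.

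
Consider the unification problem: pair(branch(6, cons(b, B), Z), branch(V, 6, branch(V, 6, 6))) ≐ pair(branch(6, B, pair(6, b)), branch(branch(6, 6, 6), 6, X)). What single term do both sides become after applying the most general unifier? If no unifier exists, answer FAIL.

FAIL

Decompose pair/2: branch(6, cons(b, B), Z) ≐ branch(6, B, pair(6, b)),  branch(V, 6, branch(V, 6, 6)) ≐ branch(branch(6, 6, 6), 6, X).
Decompose branch/3: 6 ≐ 6,  cons(b, B) ≐ B,  Z ≐ pair(6, b).
Delete trivial equation 6 ≐ 6.
Occurs check fails: B occurs in cons(b, B); the equation B ≐ cons(b, B) has no finite solution.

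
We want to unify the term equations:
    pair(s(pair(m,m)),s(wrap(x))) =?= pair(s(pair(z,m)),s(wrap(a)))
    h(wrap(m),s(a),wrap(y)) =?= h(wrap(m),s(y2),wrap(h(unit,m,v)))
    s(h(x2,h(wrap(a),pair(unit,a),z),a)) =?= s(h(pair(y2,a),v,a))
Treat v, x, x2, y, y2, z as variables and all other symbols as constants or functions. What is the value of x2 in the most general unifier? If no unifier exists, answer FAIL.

Decompose pair/2: s(pair(m,m)) =?= s(pair(z,m)),  s(wrap(x)) =?= s(wrap(a)).
Decompose s/1: pair(m,m) =?= pair(z,m).
Decompose pair/2: m =?= z,  m =?= m.
Bind z := m; substituting into the one remaining equation that mentions z gives: s(h(x2,h(wrap(a),pair(unit,a),m),a)) =?= s(h(pair(y2,a),v,a)).
Delete trivial equation m =?= m.
Decompose s/1: wrap(x) =?= wrap(a).
Decompose wrap/1: x =?= a.
Bind x := a; no other remaining equation mentions x.
Decompose h/3: wrap(m) =?= wrap(m),  s(a) =?= s(y2),  wrap(y) =?= wrap(h(unit,m,v)).
Delete trivial equation wrap(m) =?= wrap(m).
Decompose s/1: a =?= y2.
Bind y2 := a; substituting into the one remaining equation that mentions y2 gives: s(h(x2,h(wrap(a),pair(unit,a),m),a)) =?= s(h(pair(a,a),v,a)).
Decompose wrap/1: y =?= h(unit,m,v).
Bind y := h(unit,m,v); no other remaining equation mentions y.
Decompose s/1: h(x2,h(wrap(a),pair(unit,a),m),a) =?= h(pair(a,a),v,a).
Decompose h/3: x2 =?= pair(a,a),  h(wrap(a),pair(unit,a),m) =?= v,  a =?= a.
Bind x2 := pair(a,a); no other remaining equation mentions x2.
Bind v := h(wrap(a),pair(unit,a),m); no other remaining equation mentions v. Substituting into the earlier binding gives y := h(unit,m,h(wrap(a),pair(unit,a),m)).
Delete trivial equation a =?= a.
MGU = { z -> m, x -> a, y2 -> a, y -> h(unit,m,h(wrap(a),pair(unit,a),m)), x2 -> pair(a,a), v -> h(wrap(a),pair(unit,a),m) }, so x2 -> pair(a,a).

pair(a,a)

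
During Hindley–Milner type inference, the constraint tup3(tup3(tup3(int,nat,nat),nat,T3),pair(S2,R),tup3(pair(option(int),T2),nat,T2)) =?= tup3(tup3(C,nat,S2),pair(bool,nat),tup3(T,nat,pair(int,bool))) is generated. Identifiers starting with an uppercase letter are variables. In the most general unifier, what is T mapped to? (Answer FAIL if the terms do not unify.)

Decompose tup3/3: tup3(tup3(int,nat,nat),nat,T3) =?= tup3(C,nat,S2),  pair(S2,R) =?= pair(bool,nat),  tup3(pair(option(int),T2),nat,T2) =?= tup3(T,nat,pair(int,bool)).
Decompose tup3/3: tup3(int,nat,nat) =?= C,  nat =?= nat,  T3 =?= S2.
Bind C := tup3(int,nat,nat); no other remaining equation mentions C.
Delete trivial equation nat =?= nat.
Bind T3 := S2; no other remaining equation mentions T3.
Decompose pair/2: S2 =?= bool,  R =?= nat.
Bind S2 := bool; no other remaining equation mentions S2. Substituting into the earlier binding gives T3 := bool.
Bind R := nat; no other remaining equation mentions R.
Decompose tup3/3: pair(option(int),T2) =?= T,  nat =?= nat,  T2 =?= pair(int,bool).
Bind T := pair(option(int),T2); no other remaining equation mentions T.
Delete trivial equation nat =?= nat.
Bind T2 := pair(int,bool). Substituting into the earlier binding gives T := pair(option(int),pair(int,bool)).
MGU = { C -> tup3(int,nat,nat), T3 -> bool, S2 -> bool, R -> nat, T -> pair(option(int),pair(int,bool)), T2 -> pair(int,bool) }, so T -> pair(option(int),pair(int,bool)).

pair(option(int),pair(int,bool))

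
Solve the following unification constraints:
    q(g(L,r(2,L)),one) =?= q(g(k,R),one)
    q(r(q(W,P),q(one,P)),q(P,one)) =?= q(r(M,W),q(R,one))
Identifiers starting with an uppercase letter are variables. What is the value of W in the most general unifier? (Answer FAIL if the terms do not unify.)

Decompose q/2: g(L,r(2,L)) =?= g(k,R),  one =?= one.
Decompose g/2: L =?= k,  r(2,L) =?= R.
Bind L := k; substituting into the one remaining equation that mentions L gives: r(2,k) =?= R.
Bind R := r(2,k); substituting into the one remaining equation that mentions R gives: q(r(q(W,P),q(one,P)),q(P,one)) =?= q(r(M,W),q(r(2,k),one)).
Delete trivial equation one =?= one.
Decompose q/2: r(q(W,P),q(one,P)) =?= r(M,W),  q(P,one) =?= q(r(2,k),one).
Decompose r/2: q(W,P) =?= M,  q(one,P) =?= W.
Bind M := q(W,P); no other remaining equation mentions M.
Bind W := q(one,P); no other remaining equation mentions W. Substituting into the earlier binding gives M := q(q(one,P),P).
Decompose q/2: P =?= r(2,k),  one =?= one.
Bind P := r(2,k); no other remaining equation mentions P. Substituting into the earlier bindings gives M := q(q(one,r(2,k)),r(2,k)), W := q(one,r(2,k)).
Delete trivial equation one =?= one.
MGU = { L -> k, R -> r(2,k), M -> q(q(one,r(2,k)),r(2,k)), W -> q(one,r(2,k)), P -> r(2,k) }, so W -> q(one,r(2,k)).

q(one,r(2,k))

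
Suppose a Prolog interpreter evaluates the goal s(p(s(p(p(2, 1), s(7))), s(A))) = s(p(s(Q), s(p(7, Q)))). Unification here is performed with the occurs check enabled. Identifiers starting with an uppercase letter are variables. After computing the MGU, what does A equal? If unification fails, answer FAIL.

p(7, p(p(2, 1), s(7)))

Decompose s/1: p(s(p(p(2, 1), s(7))), s(A)) = p(s(Q), s(p(7, Q))).
Decompose p/2: s(p(p(2, 1), s(7))) = s(Q),  s(A) = s(p(7, Q)).
Decompose s/1: p(p(2, 1), s(7)) = Q.
Bind Q := p(p(2, 1), s(7)); substituting into the remaining equation gives: s(A) = s(p(7, p(p(2, 1), s(7)))).
Decompose s/1: A = p(7, p(p(2, 1), s(7))).
Bind A := p(7, p(p(2, 1), s(7))).
MGU = { Q -> p(p(2, 1), s(7)), A -> p(7, p(p(2, 1), s(7))) }, so A -> p(7, p(p(2, 1), s(7))).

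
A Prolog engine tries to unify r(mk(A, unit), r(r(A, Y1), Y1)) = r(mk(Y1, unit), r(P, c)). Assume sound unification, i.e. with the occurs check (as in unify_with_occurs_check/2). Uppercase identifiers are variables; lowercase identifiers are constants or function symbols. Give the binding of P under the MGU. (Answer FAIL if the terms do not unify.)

Decompose r/2: mk(A, unit) = mk(Y1, unit),  r(r(A, Y1), Y1) = r(P, c).
Decompose mk/2: A = Y1,  unit = unit.
Bind A := Y1; substituting into the one remaining equation that mentions A gives: r(r(Y1, Y1), Y1) = r(P, c).
Delete trivial equation unit = unit.
Decompose r/2: r(Y1, Y1) = P,  Y1 = c.
Bind P := r(Y1, Y1); no other remaining equation mentions P.
Bind Y1 := c. Substituting into the earlier bindings gives A := c, P := r(c, c).
MGU = { A -> c, P -> r(c, c), Y1 -> c }, so P -> r(c, c).

r(c, c)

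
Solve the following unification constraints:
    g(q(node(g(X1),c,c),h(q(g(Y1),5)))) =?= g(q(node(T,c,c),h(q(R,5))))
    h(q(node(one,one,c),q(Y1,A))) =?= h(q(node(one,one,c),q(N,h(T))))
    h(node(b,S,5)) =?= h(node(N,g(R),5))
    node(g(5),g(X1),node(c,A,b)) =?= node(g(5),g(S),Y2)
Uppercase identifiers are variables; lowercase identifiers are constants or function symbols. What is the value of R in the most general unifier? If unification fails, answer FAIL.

Decompose g/1: q(node(g(X1),c,c),h(q(g(Y1),5))) =?= q(node(T,c,c),h(q(R,5))).
Decompose q/2: node(g(X1),c,c) =?= node(T,c,c),  h(q(g(Y1),5)) =?= h(q(R,5)).
Decompose node/3: g(X1) =?= T,  c =?= c,  c =?= c.
Bind T := g(X1); substituting into the one remaining equation that mentions T gives: h(q(node(one,one,c),q(Y1,A))) =?= h(q(node(one,one,c),q(N,h(g(X1))))).
Delete trivial equation c =?= c.
Delete trivial equation c =?= c.
Decompose h/1: q(g(Y1),5) =?= q(R,5).
Decompose q/2: g(Y1) =?= R,  5 =?= 5.
Bind R := g(Y1); substituting into the one remaining equation that mentions R gives: h(node(b,S,5)) =?= h(node(N,g(g(Y1)),5)).
Delete trivial equation 5 =?= 5.
Decompose h/1: q(node(one,one,c),q(Y1,A)) =?= q(node(one,one,c),q(N,h(g(X1)))).
Decompose q/2: node(one,one,c) =?= node(one,one,c),  q(Y1,A) =?= q(N,h(g(X1))).
Delete trivial equation node(one,one,c) =?= node(one,one,c).
Decompose q/2: Y1 =?= N,  A =?= h(g(X1)).
Bind Y1 := N; substituting into the one remaining equation that mentions Y1 gives: h(node(b,S,5)) =?= h(node(N,g(g(N)),5)). Substituting into the earlier binding gives R := g(N).
Bind A := h(g(X1)); substituting into the one remaining equation that mentions A gives: node(g(5),g(X1),node(c,h(g(X1)),b)) =?= node(g(5),g(S),Y2).
Decompose h/1: node(b,S,5) =?= node(N,g(g(N)),5).
Decompose node/3: b =?= N,  S =?= g(g(N)),  5 =?= 5.
Bind N := b; substituting into the one remaining equation that mentions N gives: S =?= g(g(b)). Substituting into the earlier bindings gives R := g(b), Y1 := b.
Bind S := g(g(b)); substituting into the one remaining equation that mentions S gives: node(g(5),g(X1),node(c,h(g(X1)),b)) =?= node(g(5),g(g(g(b))),Y2).
Delete trivial equation 5 =?= 5.
Decompose node/3: g(5) =?= g(5),  g(X1) =?= g(g(g(b))),  node(c,h(g(X1)),b) =?= Y2.
Delete trivial equation g(5) =?= g(5).
Decompose g/1: X1 =?= g(g(b)).
Bind X1 := g(g(b)); substituting into the remaining equation gives: node(c,h(g(g(g(b)))),b) =?= Y2. Substituting into the earlier bindings gives T := g(g(g(b))), A := h(g(g(g(b)))).
Bind Y2 := node(c,h(g(g(g(b)))),b).
MGU = { T := g(g(g(b))), R := g(b), Y1 := b, A := h(g(g(g(b)))), N := b, S := g(g(b)), X1 := g(g(b)), Y2 := node(c,h(g(g(g(b)))),b) }, so R := g(b).

g(b)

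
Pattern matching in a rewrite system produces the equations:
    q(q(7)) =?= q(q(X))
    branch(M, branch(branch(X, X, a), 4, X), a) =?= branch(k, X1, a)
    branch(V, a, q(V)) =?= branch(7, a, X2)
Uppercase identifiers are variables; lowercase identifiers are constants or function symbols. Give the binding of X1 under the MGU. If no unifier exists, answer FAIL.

branch(branch(7, 7, a), 4, 7)

Decompose q/1: q(7) =?= q(X).
Decompose q/1: 7 =?= X.
Bind X := 7; substituting into the one remaining equation that mentions X gives: branch(M, branch(branch(7, 7, a), 4, 7), a) =?= branch(k, X1, a).
Decompose branch/3: M =?= k,  branch(branch(7, 7, a), 4, 7) =?= X1,  a =?= a.
Bind M := k; no other remaining equation mentions M.
Bind X1 := branch(branch(7, 7, a), 4, 7); no other remaining equation mentions X1.
Delete trivial equation a =?= a.
Decompose branch/3: V =?= 7,  a =?= a,  q(V) =?= X2.
Bind V := 7; substituting into the one remaining equation that mentions V gives: q(7) =?= X2.
Delete trivial equation a =?= a.
Bind X2 := q(7).
MGU = { X -> 7, M -> k, X1 -> branch(branch(7, 7, a), 4, 7), V -> 7, X2 -> q(7) }, so X1 -> branch(branch(7, 7, a), 4, 7).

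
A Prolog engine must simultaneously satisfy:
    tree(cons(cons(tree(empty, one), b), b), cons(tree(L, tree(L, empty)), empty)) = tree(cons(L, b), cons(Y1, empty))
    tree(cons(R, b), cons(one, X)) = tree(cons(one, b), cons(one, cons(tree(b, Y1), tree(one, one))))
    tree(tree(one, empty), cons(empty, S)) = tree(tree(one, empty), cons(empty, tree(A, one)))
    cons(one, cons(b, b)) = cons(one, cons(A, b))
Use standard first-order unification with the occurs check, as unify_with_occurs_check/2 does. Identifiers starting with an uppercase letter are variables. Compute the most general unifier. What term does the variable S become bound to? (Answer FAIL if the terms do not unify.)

Decompose tree/2: cons(cons(tree(empty, one), b), b) = cons(L, b),  cons(tree(L, tree(L, empty)), empty) = cons(Y1, empty).
Decompose cons/2: cons(tree(empty, one), b) = L,  b = b.
Bind L := cons(tree(empty, one), b); substituting into the one remaining equation that mentions L gives: cons(tree(cons(tree(empty, one), b), tree(cons(tree(empty, one), b), empty)), empty) = cons(Y1, empty).
Delete trivial equation b = b.
Decompose cons/2: tree(cons(tree(empty, one), b), tree(cons(tree(empty, one), b), empty)) = Y1,  empty = empty.
Bind Y1 := tree(cons(tree(empty, one), b), tree(cons(tree(empty, one), b), empty)); substituting into the one remaining equation that mentions Y1 gives: tree(cons(R, b), cons(one, X)) = tree(cons(one, b), cons(one, cons(tree(b, tree(cons(tree(empty, one), b), tree(cons(tree(empty, one), b), empty))), tree(one, one)))).
Delete trivial equation empty = empty.
Decompose tree/2: cons(R, b) = cons(one, b),  cons(one, X) = cons(one, cons(tree(b, tree(cons(tree(empty, one), b), tree(cons(tree(empty, one), b), empty))), tree(one, one))).
Decompose cons/2: R = one,  b = b.
Bind R := one; no other remaining equation mentions R.
Delete trivial equation b = b.
Decompose cons/2: one = one,  X = cons(tree(b, tree(cons(tree(empty, one), b), tree(cons(tree(empty, one), b), empty))), tree(one, one)).
Delete trivial equation one = one.
Bind X := cons(tree(b, tree(cons(tree(empty, one), b), tree(cons(tree(empty, one), b), empty))), tree(one, one)); no other remaining equation mentions X.
Decompose tree/2: tree(one, empty) = tree(one, empty),  cons(empty, S) = cons(empty, tree(A, one)).
Delete trivial equation tree(one, empty) = tree(one, empty).
Decompose cons/2: empty = empty,  S = tree(A, one).
Delete trivial equation empty = empty.
Bind S := tree(A, one); no other remaining equation mentions S.
Decompose cons/2: one = one,  cons(b, b) = cons(A, b).
Delete trivial equation one = one.
Decompose cons/2: b = A,  b = b.
Bind A := b; no other remaining equation mentions A. Substituting into the earlier binding gives S := tree(b, one).
Delete trivial equation b = b.
MGU = { L -> cons(tree(empty, one), b), Y1 -> tree(cons(tree(empty, one), b), tree(cons(tree(empty, one), b), empty)), R -> one, X -> cons(tree(b, tree(cons(tree(empty, one), b), tree(cons(tree(empty, one), b), empty))), tree(one, one)), S -> tree(b, one), A -> b }, so S -> tree(b, one).

tree(b, one)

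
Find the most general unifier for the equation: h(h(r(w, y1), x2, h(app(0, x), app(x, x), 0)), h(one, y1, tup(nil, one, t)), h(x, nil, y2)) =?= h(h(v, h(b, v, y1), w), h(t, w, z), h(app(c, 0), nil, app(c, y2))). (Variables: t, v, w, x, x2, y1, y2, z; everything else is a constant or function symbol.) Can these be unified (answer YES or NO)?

NO

Decompose h/3: h(r(w, y1), x2, h(app(0, x), app(x, x), 0)) =?= h(v, h(b, v, y1), w),  h(one, y1, tup(nil, one, t)) =?= h(t, w, z),  h(x, nil, y2) =?= h(app(c, 0), nil, app(c, y2)).
Decompose h/3: r(w, y1) =?= v,  x2 =?= h(b, v, y1),  h(app(0, x), app(x, x), 0) =?= w.
Bind v := r(w, y1); substituting into the one remaining equation that mentions v gives: x2 =?= h(b, r(w, y1), y1).
Bind x2 := h(b, r(w, y1), y1); no other remaining equation mentions x2.
Bind w := h(app(0, x), app(x, x), 0); substituting into the one remaining equation that mentions w gives: h(one, y1, tup(nil, one, t)) =?= h(t, h(app(0, x), app(x, x), 0), z). Substituting into the earlier bindings gives v := r(h(app(0, x), app(x, x), 0), y1), x2 := h(b, r(h(app(0, x), app(x, x), 0), y1), y1).
Decompose h/3: one =?= t,  y1 =?= h(app(0, x), app(x, x), 0),  tup(nil, one, t) =?= z.
Bind t := one; substituting into the one remaining equation that mentions t gives: tup(nil, one, one) =?= z.
Bind y1 := h(app(0, x), app(x, x), 0); no other remaining equation mentions y1. Substituting into the earlier bindings gives v := r(h(app(0, x), app(x, x), 0), h(app(0, x), app(x, x), 0)), x2 := h(b, r(h(app(0, x), app(x, x), 0), h(app(0, x), app(x, x), 0)), h(app(0, x), app(x, x), 0)).
Bind z := tup(nil, one, one); no other remaining equation mentions z.
Decompose h/3: x =?= app(c, 0),  nil =?= nil,  y2 =?= app(c, y2).
Bind x := app(c, 0); no other remaining equation mentions x. Substituting into the earlier bindings gives v := r(h(app(0, app(c, 0)), app(app(c, 0), app(c, 0)), 0), h(app(0, app(c, 0)), app(app(c, 0), app(c, 0)), 0)), x2 := h(b, r(h(app(0, app(c, 0)), app(app(c, 0), app(c, 0)), 0), h(app(0, app(c, 0)), app(app(c, 0), app(c, 0)), 0)), h(app(0, app(c, 0)), app(app(c, 0), app(c, 0)), 0)), w := h(app(0, app(c, 0)), app(app(c, 0), app(c, 0)), 0), y1 := h(app(0, app(c, 0)), app(app(c, 0), app(c, 0)), 0).
Delete trivial equation nil =?= nil.
Occurs check fails: y2 occurs in app(c, y2); the equation y2 =?= app(c, y2) has no finite solution.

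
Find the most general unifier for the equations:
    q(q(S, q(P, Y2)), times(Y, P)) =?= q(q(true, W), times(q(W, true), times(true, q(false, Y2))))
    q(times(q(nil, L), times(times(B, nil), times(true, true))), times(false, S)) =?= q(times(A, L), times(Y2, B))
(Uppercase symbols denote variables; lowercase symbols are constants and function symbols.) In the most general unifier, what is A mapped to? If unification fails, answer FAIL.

q(nil, times(times(true, nil), times(true, true)))

Decompose q/2: q(S, q(P, Y2)) =?= q(true, W),  times(Y, P) =?= times(q(W, true), times(true, q(false, Y2))).
Decompose q/2: S =?= true,  q(P, Y2) =?= W.
Bind S := true; substituting into the one remaining equation that mentions S gives: q(times(q(nil, L), times(times(B, nil), times(true, true))), times(false, true)) =?= q(times(A, L), times(Y2, B)).
Bind W := q(P, Y2); substituting into the one remaining equation that mentions W gives: times(Y, P) =?= times(q(q(P, Y2), true), times(true, q(false, Y2))).
Decompose times/2: Y =?= q(q(P, Y2), true),  P =?= times(true, q(false, Y2)).
Bind Y := q(q(P, Y2), true); no other remaining equation mentions Y.
Bind P := times(true, q(false, Y2)); no other remaining equation mentions P. Substituting into the earlier bindings gives W := q(times(true, q(false, Y2)), Y2), Y := q(q(times(true, q(false, Y2)), Y2), true).
Decompose q/2: times(q(nil, L), times(times(B, nil), times(true, true))) =?= times(A, L),  times(false, true) =?= times(Y2, B).
Decompose times/2: q(nil, L) =?= A,  times(times(B, nil), times(true, true)) =?= L.
Bind A := q(nil, L); no other remaining equation mentions A.
Bind L := times(times(B, nil), times(true, true)); no other remaining equation mentions L. Substituting into the earlier binding gives A := q(nil, times(times(B, nil), times(true, true))).
Decompose times/2: false =?= Y2,  true =?= B.
Bind Y2 := false; no other remaining equation mentions Y2. Substituting into the earlier bindings gives W := q(times(true, q(false, false)), false), Y := q(q(times(true, q(false, false)), false), true), P := times(true, q(false, false)).
Bind B := true. Substituting into the earlier bindings gives A := q(nil, times(times(true, nil), times(true, true))), L := times(times(true, nil), times(true, true)).
MGU = { S := true, W := q(times(true, q(false, false)), false), Y := q(q(times(true, q(false, false)), false), true), P := times(true, q(false, false)), A := q(nil, times(times(true, nil), times(true, true))), L := times(times(true, nil), times(true, true)), Y2 := false, B := true }, so A := q(nil, times(times(true, nil), times(true, true))).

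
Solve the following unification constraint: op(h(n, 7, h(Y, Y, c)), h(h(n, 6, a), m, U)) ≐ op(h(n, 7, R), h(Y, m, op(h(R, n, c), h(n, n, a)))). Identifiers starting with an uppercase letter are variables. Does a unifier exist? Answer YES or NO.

Decompose op/2: h(n, 7, h(Y, Y, c)) ≐ h(n, 7, R),  h(h(n, 6, a), m, U) ≐ h(Y, m, op(h(R, n, c), h(n, n, a))).
Decompose h/3: n ≐ n,  7 ≐ 7,  h(Y, Y, c) ≐ R.
Delete trivial equation n ≐ n.
Delete trivial equation 7 ≐ 7.
Bind R := h(Y, Y, c); substituting into the remaining equation gives: h(h(n, 6, a), m, U) ≐ h(Y, m, op(h(h(Y, Y, c), n, c), h(n, n, a))).
Decompose h/3: h(n, 6, a) ≐ Y,  m ≐ m,  U ≐ op(h(h(Y, Y, c), n, c), h(n, n, a)).
Bind Y := h(n, 6, a); substituting into the one remaining equation that mentions Y gives: U ≐ op(h(h(h(n, 6, a), h(n, 6, a), c), n, c), h(n, n, a)). Substituting into the earlier binding gives R := h(h(n, 6, a), h(n, 6, a), c).
Delete trivial equation m ≐ m.
Bind U := op(h(h(h(n, 6, a), h(n, 6, a), c), n, c), h(n, n, a)).
No equations remain and no clash or occurs-check failure arose, so a unifier exists.

YES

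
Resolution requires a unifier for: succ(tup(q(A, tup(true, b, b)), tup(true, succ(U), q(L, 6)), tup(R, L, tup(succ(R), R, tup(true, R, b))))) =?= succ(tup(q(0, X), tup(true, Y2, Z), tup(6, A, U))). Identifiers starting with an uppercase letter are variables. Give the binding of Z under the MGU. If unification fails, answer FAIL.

Decompose succ/1: tup(q(A, tup(true, b, b)), tup(true, succ(U), q(L, 6)), tup(R, L, tup(succ(R), R, tup(true, R, b)))) =?= tup(q(0, X), tup(true, Y2, Z), tup(6, A, U)).
Decompose tup/3: q(A, tup(true, b, b)) =?= q(0, X),  tup(true, succ(U), q(L, 6)) =?= tup(true, Y2, Z),  tup(R, L, tup(succ(R), R, tup(true, R, b))) =?= tup(6, A, U).
Decompose q/2: A =?= 0,  tup(true, b, b) =?= X.
Bind A := 0; substituting into the one remaining equation that mentions A gives: tup(R, L, tup(succ(R), R, tup(true, R, b))) =?= tup(6, 0, U).
Bind X := tup(true, b, b); no other remaining equation mentions X.
Decompose tup/3: true =?= true,  succ(U) =?= Y2,  q(L, 6) =?= Z.
Delete trivial equation true =?= true.
Bind Y2 := succ(U); no other remaining equation mentions Y2.
Bind Z := q(L, 6); no other remaining equation mentions Z.
Decompose tup/3: R =?= 6,  L =?= 0,  tup(succ(R), R, tup(true, R, b)) =?= U.
Bind R := 6; substituting into the one remaining equation that mentions R gives: tup(succ(6), 6, tup(true, 6, b)) =?= U.
Bind L := 0; no other remaining equation mentions L. Substituting into the earlier binding gives Z := q(0, 6).
Bind U := tup(succ(6), 6, tup(true, 6, b)). Substituting into the earlier binding gives Y2 := succ(tup(succ(6), 6, tup(true, 6, b))).
MGU = { A -> 0, X -> tup(true, b, b), Y2 -> succ(tup(succ(6), 6, tup(true, 6, b))), Z -> q(0, 6), R -> 6, L -> 0, U -> tup(succ(6), 6, tup(true, 6, b)) }, so Z -> q(0, 6).

q(0, 6)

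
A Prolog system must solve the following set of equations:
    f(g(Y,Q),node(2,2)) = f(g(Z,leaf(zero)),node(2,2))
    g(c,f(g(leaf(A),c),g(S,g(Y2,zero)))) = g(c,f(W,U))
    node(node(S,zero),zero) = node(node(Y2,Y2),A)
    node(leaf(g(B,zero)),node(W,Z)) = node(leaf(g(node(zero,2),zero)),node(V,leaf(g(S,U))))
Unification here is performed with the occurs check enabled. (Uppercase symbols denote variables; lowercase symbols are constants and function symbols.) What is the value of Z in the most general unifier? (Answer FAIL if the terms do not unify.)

Decompose f/2: g(Y,Q) = g(Z,leaf(zero)),  node(2,2) = node(2,2).
Decompose g/2: Y = Z,  Q = leaf(zero).
Bind Y := Z; no other remaining equation mentions Y.
Bind Q := leaf(zero); no other remaining equation mentions Q.
Delete trivial equation node(2,2) = node(2,2).
Decompose g/2: c = c,  f(g(leaf(A),c),g(S,g(Y2,zero))) = f(W,U).
Delete trivial equation c = c.
Decompose f/2: g(leaf(A),c) = W,  g(S,g(Y2,zero)) = U.
Bind W := g(leaf(A),c); substituting into the one remaining equation that mentions W gives: node(leaf(g(B,zero)),node(g(leaf(A),c),Z)) = node(leaf(g(node(zero,2),zero)),node(V,leaf(g(S,U)))).
Bind U := g(S,g(Y2,zero)); substituting into the one remaining equation that mentions U gives: node(leaf(g(B,zero)),node(g(leaf(A),c),Z)) = node(leaf(g(node(zero,2),zero)),node(V,leaf(g(S,g(S,g(Y2,zero)))))).
Decompose node/2: node(S,zero) = node(Y2,Y2),  zero = A.
Decompose node/2: S = Y2,  zero = Y2.
Bind S := Y2; substituting into the one remaining equation that mentions S gives: node(leaf(g(B,zero)),node(g(leaf(A),c),Z)) = node(leaf(g(node(zero,2),zero)),node(V,leaf(g(Y2,g(Y2,g(Y2,zero)))))). Substituting into the earlier binding gives U := g(Y2,g(Y2,zero)).
Bind Y2 := zero; substituting into the one remaining equation that mentions Y2 gives: node(leaf(g(B,zero)),node(g(leaf(A),c),Z)) = node(leaf(g(node(zero,2),zero)),node(V,leaf(g(zero,g(zero,g(zero,zero)))))). Substituting into the earlier bindings gives U := g(zero,g(zero,zero)), S := zero.
Bind A := zero; substituting into the remaining equation gives: node(leaf(g(B,zero)),node(g(leaf(zero),c),Z)) = node(leaf(g(node(zero,2),zero)),node(V,leaf(g(zero,g(zero,g(zero,zero)))))). Substituting into the earlier binding gives W := g(leaf(zero),c).
Decompose node/2: leaf(g(B,zero)) = leaf(g(node(zero,2),zero)),  node(g(leaf(zero),c),Z) = node(V,leaf(g(zero,g(zero,g(zero,zero))))).
Decompose leaf/1: g(B,zero) = g(node(zero,2),zero).
Decompose g/2: B = node(zero,2),  zero = zero.
Bind B := node(zero,2); no other remaining equation mentions B.
Delete trivial equation zero = zero.
Decompose node/2: g(leaf(zero),c) = V,  Z = leaf(g(zero,g(zero,g(zero,zero)))).
Bind V := g(leaf(zero),c); no other remaining equation mentions V.
Bind Z := leaf(g(zero,g(zero,g(zero,zero)))). Substituting into the earlier binding gives Y := leaf(g(zero,g(zero,g(zero,zero)))).
MGU = { Y ↦ leaf(g(zero,g(zero,g(zero,zero)))), Q ↦ leaf(zero), W ↦ g(leaf(zero),c), U ↦ g(zero,g(zero,zero)), S ↦ zero, Y2 ↦ zero, A ↦ zero, B ↦ node(zero,2), V ↦ g(leaf(zero),c), Z ↦ leaf(g(zero,g(zero,g(zero,zero)))) }, so Z ↦ leaf(g(zero,g(zero,g(zero,zero)))).

leaf(g(zero,g(zero,g(zero,zero))))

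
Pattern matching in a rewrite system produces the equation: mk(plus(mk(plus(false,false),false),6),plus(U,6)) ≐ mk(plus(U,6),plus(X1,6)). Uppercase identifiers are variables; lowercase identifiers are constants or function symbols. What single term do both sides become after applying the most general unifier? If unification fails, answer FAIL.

mk(plus(mk(plus(false,false),false),6),plus(mk(plus(false,false),false),6))

Decompose mk/2: plus(mk(plus(false,false),false),6) ≐ plus(U,6),  plus(U,6) ≐ plus(X1,6).
Decompose plus/2: mk(plus(false,false),false) ≐ U,  6 ≐ 6.
Bind U := mk(plus(false,false),false); substituting into the one remaining equation that mentions U gives: plus(mk(plus(false,false),false),6) ≐ plus(X1,6).
Delete trivial equation 6 ≐ 6.
Decompose plus/2: mk(plus(false,false),false) ≐ X1,  6 ≐ 6.
Bind X1 := mk(plus(false,false),false); no other remaining equation mentions X1.
Delete trivial equation 6 ≐ 6.
Applying the MGU to either side gives mk(plus(mk(plus(false,false),false),6),plus(mk(plus(false,false),false),6)).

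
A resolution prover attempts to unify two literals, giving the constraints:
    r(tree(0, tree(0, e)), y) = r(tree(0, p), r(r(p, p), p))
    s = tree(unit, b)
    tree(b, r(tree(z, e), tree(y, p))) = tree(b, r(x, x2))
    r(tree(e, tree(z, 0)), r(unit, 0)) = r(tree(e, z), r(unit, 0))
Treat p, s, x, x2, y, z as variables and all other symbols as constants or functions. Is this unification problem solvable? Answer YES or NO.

NO

Decompose r/2: tree(0, tree(0, e)) = tree(0, p),  y = r(r(p, p), p).
Decompose tree/2: 0 = 0,  tree(0, e) = p.
Delete trivial equation 0 = 0.
Bind p := tree(0, e); substituting into the 2 remaining equations that mention p gives: y = r(r(tree(0, e), tree(0, e)), tree(0, e)),  tree(b, r(tree(z, e), tree(y, tree(0, e)))) = tree(b, r(x, x2)).
Bind y := r(r(tree(0, e), tree(0, e)), tree(0, e)); substituting into the one remaining equation that mentions y gives: tree(b, r(tree(z, e), tree(r(r(tree(0, e), tree(0, e)), tree(0, e)), tree(0, e)))) = tree(b, r(x, x2)).
Bind s := tree(unit, b); no other remaining equation mentions s.
Decompose tree/2: b = b,  r(tree(z, e), tree(r(r(tree(0, e), tree(0, e)), tree(0, e)), tree(0, e))) = r(x, x2).
Delete trivial equation b = b.
Decompose r/2: tree(z, e) = x,  tree(r(r(tree(0, e), tree(0, e)), tree(0, e)), tree(0, e)) = x2.
Bind x := tree(z, e); no other remaining equation mentions x.
Bind x2 := tree(r(r(tree(0, e), tree(0, e)), tree(0, e)), tree(0, e)); no other remaining equation mentions x2.
Decompose r/2: tree(e, tree(z, 0)) = tree(e, z),  r(unit, 0) = r(unit, 0).
Decompose tree/2: e = e,  tree(z, 0) = z.
Delete trivial equation e = e.
Occurs check fails: z occurs in tree(z, 0); the equation z = tree(z, 0) has no finite solution.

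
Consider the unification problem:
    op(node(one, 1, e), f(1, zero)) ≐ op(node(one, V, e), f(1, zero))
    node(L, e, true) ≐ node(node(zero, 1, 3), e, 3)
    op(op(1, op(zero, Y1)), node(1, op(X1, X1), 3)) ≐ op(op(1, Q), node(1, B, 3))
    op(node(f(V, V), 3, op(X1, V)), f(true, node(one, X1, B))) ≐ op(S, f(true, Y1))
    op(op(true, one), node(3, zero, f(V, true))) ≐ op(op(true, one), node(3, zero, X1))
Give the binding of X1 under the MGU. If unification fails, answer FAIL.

FAIL

Decompose op/2: node(one, 1, e) ≐ node(one, V, e),  f(1, zero) ≐ f(1, zero).
Decompose node/3: one ≐ one,  1 ≐ V,  e ≐ e.
Delete trivial equation one ≐ one.
Bind V := 1; substituting into the 2 remaining equations that mention V gives: op(node(f(1, 1), 3, op(X1, 1)), f(true, node(one, X1, B))) ≐ op(S, f(true, Y1)),  op(op(true, one), node(3, zero, f(1, true))) ≐ op(op(true, one), node(3, zero, X1)).
Delete trivial equation e ≐ e.
Delete trivial equation f(1, zero) ≐ f(1, zero).
Decompose node/3: L ≐ node(zero, 1, 3),  e ≐ e,  true ≐ 3.
Bind L := node(zero, 1, 3); no other remaining equation mentions L.
Delete trivial equation e ≐ e.
Clash: constants true and 3 differ; no unifier exists.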